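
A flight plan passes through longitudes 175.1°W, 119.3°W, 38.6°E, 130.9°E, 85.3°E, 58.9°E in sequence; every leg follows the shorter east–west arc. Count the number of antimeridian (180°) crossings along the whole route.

0

Leg 1: -175.1° → -119.3°, shortest Δλ = 55.8° (east) — does not cross 180°.
Leg 2: -119.3° → +38.6°, shortest Δλ = 157.9° (east) — does not cross 180°.
Leg 3: +38.6° → +130.9°, shortest Δλ = 92.3° (east) — does not cross 180°.
Leg 4: +130.9° → +85.3°, shortest Δλ = -45.6° (west) — does not cross 180°.
Leg 5: +85.3° → +58.9°, shortest Δλ = -26.4° (west) — does not cross 180°.
Total crossings: 0.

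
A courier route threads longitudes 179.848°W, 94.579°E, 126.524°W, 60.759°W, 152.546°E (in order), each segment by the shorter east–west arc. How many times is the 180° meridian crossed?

Leg 1: -179.848° → +94.579°, shortest Δλ = -85.573° (west) — crosses 180°.
Leg 2: +94.579° → -126.524°, shortest Δλ = 138.897° (east) — crosses 180°.
Leg 3: -126.524° → -60.759°, shortest Δλ = 65.765° (east) — does not cross 180°.
Leg 4: -60.759° → +152.546°, shortest Δλ = -146.695° (west) — crosses 180°.
Total crossings: 3.

3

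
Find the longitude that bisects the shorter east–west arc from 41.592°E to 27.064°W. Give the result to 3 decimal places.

7.264°E

Signed shortest Δλ from +41.592° to -27.064° is -68.656°.
Midpoint longitude = +41.592° + (-68.656°)/2 = +41.592° − 34.328° = +7.264°.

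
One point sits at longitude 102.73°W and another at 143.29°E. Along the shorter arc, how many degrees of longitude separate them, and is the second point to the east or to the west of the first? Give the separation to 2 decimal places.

Raw difference: 143.29 − -102.73 = 246.02°.
Normalise into (−180°, 180°]: 246.02° − 360° = -113.98°.
Negative ⇒ the second point lies to the west; separation 113.98°.

113.98° west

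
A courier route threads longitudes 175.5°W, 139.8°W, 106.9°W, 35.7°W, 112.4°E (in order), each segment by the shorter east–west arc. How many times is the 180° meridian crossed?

0

Leg 1: -175.5° → -139.8°, shortest Δλ = 35.7° (east) — does not cross 180°.
Leg 2: -139.8° → -106.9°, shortest Δλ = 32.9° (east) — does not cross 180°.
Leg 3: -106.9° → -35.7°, shortest Δλ = 71.2° (east) — does not cross 180°.
Leg 4: -35.7° → +112.4°, shortest Δλ = 148.1° (east) — does not cross 180°.
Total crossings: 0.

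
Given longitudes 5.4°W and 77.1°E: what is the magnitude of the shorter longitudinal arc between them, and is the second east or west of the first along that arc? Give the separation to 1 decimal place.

Raw difference: 77.1 − -5.4 = 82.5°.
Normalise into (−180°, 180°]: 82.5° stays 82.5°.
Positive ⇒ the second point lies to the east; separation 82.5°.

82.5° east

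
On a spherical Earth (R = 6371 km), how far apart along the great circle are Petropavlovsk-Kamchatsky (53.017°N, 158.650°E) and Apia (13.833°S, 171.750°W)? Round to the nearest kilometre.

7953 km

Δλ = -171.750 − 158.650 = -330.400°; wrapped into (−180°, 180°]: 29.600°.
Δφ = -13.833 − 53.017 = -66.850°.
a = sin²(Δφ/2) + cos φ₁ · cos φ₂ · sin²(Δλ/2) = 0.341546.
c = 2·atan2(√a, √(1−a)) = 1.24833 rad → d = 6371·c ≈ 7953.10 km.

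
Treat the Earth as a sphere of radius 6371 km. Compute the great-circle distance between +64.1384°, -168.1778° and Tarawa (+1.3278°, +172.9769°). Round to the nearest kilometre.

Δλ = 172.9769 − -168.1778 = 341.1547°; wrapped into (−180°, 180°]: -18.8453°.
Δφ = 1.3278 − 64.1384 = -62.8106°.
a = sin²(Δφ/2) + cos φ₁ · cos φ₂ · sin²(Δλ/2) = 0.283222.
c = 2·atan2(√a, √(1−a)) = 1.12236 rad → d = 6371·c ≈ 7150.56 km.

7151 km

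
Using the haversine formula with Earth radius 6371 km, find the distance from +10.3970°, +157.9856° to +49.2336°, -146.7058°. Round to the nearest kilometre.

Δλ = -146.7058 − 157.9856 = -304.6914°; wrapped into (−180°, 180°]: 55.3086°.
Δφ = 49.2336 − 10.3970 = 38.8366°.
a = sin²(Δφ/2) + cos φ₁ · cos φ₂ · sin²(Δλ/2) = 0.248887.
c = 2·atan2(√a, √(1−a)) = 1.04463 rad → d = 6371·c ≈ 6655.31 km.

6655 km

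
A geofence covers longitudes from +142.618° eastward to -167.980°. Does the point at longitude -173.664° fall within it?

Yes

Band width going east from +142.618° to -167.980°: ((-167.980 − 142.618) mod 360) = 49.402°.
Offset of -173.664° east of the west edge: ((-173.664 − 142.618) mod 360) = 43.718°.
43.718° ≤ 49.402° ⇒ inside.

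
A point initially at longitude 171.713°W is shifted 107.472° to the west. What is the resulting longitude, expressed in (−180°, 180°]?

Start at -171.713°; shift −107.472° → -279.185°.
-279.185° lies outside (−180°, 180°]; add 360° → +80.815°.

80.815°E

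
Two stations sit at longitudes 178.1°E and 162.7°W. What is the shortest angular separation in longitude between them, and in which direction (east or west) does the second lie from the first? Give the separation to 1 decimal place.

Raw difference: -162.7 − 178.1 = -340.8°.
Normalise into (−180°, 180°]: -340.8° + 360° = 19.2°.
Positive ⇒ the second point lies to the east; separation 19.2°.

19.2° east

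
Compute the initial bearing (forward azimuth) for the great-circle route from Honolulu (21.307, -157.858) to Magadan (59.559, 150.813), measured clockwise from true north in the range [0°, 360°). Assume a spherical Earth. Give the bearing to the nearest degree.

Δλ = 150.813 − -157.858 = 308.671°; wrapped into (−180°, 180°]: -51.329°.
θ = atan2( sin Δλ · cos φ₂ , cos φ₁ · sin φ₂ − sin φ₁ · cos φ₂ · cos Δλ )
  = atan2(-0.39557, 0.68819) = -29.890° → normalised to [0°, 360°): 330.110°.

330°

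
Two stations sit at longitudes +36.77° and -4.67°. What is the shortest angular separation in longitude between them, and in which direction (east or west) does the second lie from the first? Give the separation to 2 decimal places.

41.44° west

Raw difference: -4.67 − 36.77 = -41.44°.
Normalise into (−180°, 180°]: -41.44° stays -41.44°.
Negative ⇒ the second point lies to the west; separation 41.44°.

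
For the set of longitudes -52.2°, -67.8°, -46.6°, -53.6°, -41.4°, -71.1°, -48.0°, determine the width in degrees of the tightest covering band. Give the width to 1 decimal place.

Sort the longitudes: -71.1°, -67.8°, -53.6°, -52.2°, -48.0°, -46.6°, -41.4°.
Eastward gaps between consecutive values (wrapping around): 3.3°, 14.2°, 1.4°, 4.2°, 1.4°, 5.2°, 330.3°.
Largest gap = 330.3° ⇒ minimal covering band is its complement: 360° − 330.3° = 29.7°.
Band runs from -71.1° eastward to -41.4°.

29.7°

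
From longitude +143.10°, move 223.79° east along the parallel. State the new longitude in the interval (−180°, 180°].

Start at +143.10°; shift +223.79° → +366.89°.
+366.89° lies outside (−180°, 180°]; subtract 360° → +6.89°.

+6.89°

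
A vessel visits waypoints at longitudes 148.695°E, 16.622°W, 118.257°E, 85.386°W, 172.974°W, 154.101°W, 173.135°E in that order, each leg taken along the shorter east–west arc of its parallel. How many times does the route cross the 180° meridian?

Leg 1: +148.695° → -16.622°, shortest Δλ = -165.317° (west) — does not cross 180°.
Leg 2: -16.622° → +118.257°, shortest Δλ = 134.879° (east) — does not cross 180°.
Leg 3: +118.257° → -85.386°, shortest Δλ = 156.357° (east) — crosses 180°.
Leg 4: -85.386° → -172.974°, shortest Δλ = -87.588° (west) — does not cross 180°.
Leg 5: -172.974° → -154.101°, shortest Δλ = 18.873° (east) — does not cross 180°.
Leg 6: -154.101° → +173.135°, shortest Δλ = -32.764° (west) — crosses 180°.
Total crossings: 2.

2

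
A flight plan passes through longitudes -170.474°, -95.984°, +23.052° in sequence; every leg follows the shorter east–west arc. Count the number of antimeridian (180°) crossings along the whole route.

Leg 1: -170.474° → -95.984°, shortest Δλ = 74.49° (east) — does not cross 180°.
Leg 2: -95.984° → +23.052°, shortest Δλ = 119.036° (east) — does not cross 180°.
Total crossings: 0.

0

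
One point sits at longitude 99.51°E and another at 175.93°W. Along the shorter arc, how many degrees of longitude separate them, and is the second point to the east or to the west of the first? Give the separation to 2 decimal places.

Raw difference: -175.93 − 99.51 = -275.44°.
Normalise into (−180°, 180°]: -275.44° + 360° = 84.56°.
Positive ⇒ the second point lies to the east; separation 84.56°.

84.56° east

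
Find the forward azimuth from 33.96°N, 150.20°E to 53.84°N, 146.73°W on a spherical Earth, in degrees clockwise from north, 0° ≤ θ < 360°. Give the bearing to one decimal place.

45.3°

Δλ = -146.73 − 150.20 = -296.93°; wrapped into (−180°, 180°]: 63.07°.
θ = atan2( sin Δλ · cos φ₂ , cos φ₁ · sin φ₂ − sin φ₁ · cos φ₂ · cos Δλ )
  = atan2(0.52606, 0.52038) = 45.311° → normalised to [0°, 360°): 45.311°.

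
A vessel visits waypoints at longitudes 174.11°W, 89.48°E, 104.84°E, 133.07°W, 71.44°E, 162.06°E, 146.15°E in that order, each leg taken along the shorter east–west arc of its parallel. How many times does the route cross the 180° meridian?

3

Leg 1: -174.11° → +89.48°, shortest Δλ = -96.41° (west) — crosses 180°.
Leg 2: +89.48° → +104.84°, shortest Δλ = 15.36° (east) — does not cross 180°.
Leg 3: +104.84° → -133.07°, shortest Δλ = 122.09° (east) — crosses 180°.
Leg 4: -133.07° → +71.44°, shortest Δλ = -155.49° (west) — crosses 180°.
Leg 5: +71.44° → +162.06°, shortest Δλ = 90.62° (east) — does not cross 180°.
Leg 6: +162.06° → +146.15°, shortest Δλ = -15.91° (west) — does not cross 180°.
Total crossings: 3.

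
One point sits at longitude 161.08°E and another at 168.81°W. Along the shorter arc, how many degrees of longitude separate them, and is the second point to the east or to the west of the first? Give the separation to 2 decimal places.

Raw difference: -168.81 − 161.08 = -329.89°.
Normalise into (−180°, 180°]: -329.89° + 360° = 30.11°.
Positive ⇒ the second point lies to the east; separation 30.11°.

30.11° east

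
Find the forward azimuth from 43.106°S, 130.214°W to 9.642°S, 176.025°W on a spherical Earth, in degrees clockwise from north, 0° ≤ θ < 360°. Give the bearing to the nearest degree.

Δλ = -176.025 − -130.214 = -45.811°.
θ = atan2( sin Δλ · cos φ₂ , cos φ₁ · sin φ₂ − sin φ₁ · cos φ₂ · cos Δλ )
  = atan2(-0.70692, 0.34730) = -63.836° → normalised to [0°, 360°): 296.164°.

296°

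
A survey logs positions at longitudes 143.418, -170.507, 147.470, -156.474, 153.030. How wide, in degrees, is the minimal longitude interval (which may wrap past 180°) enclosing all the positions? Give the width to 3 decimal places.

Sort the longitudes: -170.507°, -156.474°, +143.418°, +147.470°, +153.030°.
Eastward gaps between consecutive values (wrapping around): 14.033°, 299.892°, 4.052°, 5.560°, 36.463°.
Largest gap = 299.892° ⇒ minimal covering band is its complement: 360° − 299.892° = 60.108°.
Band runs from +143.418° eastward to -156.474°, crossing the antimeridian.

60.108°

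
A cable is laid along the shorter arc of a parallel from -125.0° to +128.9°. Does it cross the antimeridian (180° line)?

Yes

Naïve |128.9 − -125.0| = 253.9° > 180°, so the shorter arc goes the other way round — across 180°.
Signed shortest Δλ = ((128.9 − -125.0 + 180) mod 360) − 180 = -106.1°.
Going west by 106.1° from -125.0° passes through 180° before reaching +128.9°.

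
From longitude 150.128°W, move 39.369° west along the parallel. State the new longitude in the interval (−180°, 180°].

Start at -150.128°; shift −39.369° → -189.497°.
-189.497° lies outside (−180°, 180°]; add 360° → +170.503°.

170.503°E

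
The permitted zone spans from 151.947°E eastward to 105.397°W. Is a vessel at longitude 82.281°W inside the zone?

No

Band width going east from +151.947° to -105.397°: ((-105.397 − 151.947) mod 360) = 102.656°.
Offset of -82.281° east of the west edge: ((-82.281 − 151.947) mod 360) = 125.772°.
125.772° > 102.656° ⇒ outside.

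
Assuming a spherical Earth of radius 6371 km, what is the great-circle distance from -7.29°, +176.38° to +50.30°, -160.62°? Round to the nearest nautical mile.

3659 nmi

Δλ = -160.62 − 176.38 = -337.00°; wrapped into (−180°, 180°]: 23.00°.
Δφ = 50.30 − -7.29 = 57.59°.
a = sin²(Δφ/2) + cos φ₁ · cos φ₂ · sin²(Δλ/2) = 0.257197.
c = 2·atan2(√a, √(1−a)) = 1.06374 rad → d = 6371·c ≈ 6777.09 km ≈ 3659.34 nmi.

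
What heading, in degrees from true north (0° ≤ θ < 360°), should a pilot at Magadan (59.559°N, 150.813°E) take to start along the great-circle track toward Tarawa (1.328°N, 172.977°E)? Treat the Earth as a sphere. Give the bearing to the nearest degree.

Δλ = 172.977 − 150.813 = 22.164°.
θ = atan2( sin Δλ · cos φ₂ , cos φ₁ · sin φ₂ − sin φ₁ · cos φ₂ · cos Δλ )
  = atan2(0.37716, -0.78649) = 154.380° → normalised to [0°, 360°): 154.380°.

154°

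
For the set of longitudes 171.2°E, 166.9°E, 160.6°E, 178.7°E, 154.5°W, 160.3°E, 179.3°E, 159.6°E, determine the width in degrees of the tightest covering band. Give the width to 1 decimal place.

Sort the longitudes: -154.5°, +159.6°, +160.3°, +160.6°, +166.9°, +171.2°, +178.7°, +179.3°.
Eastward gaps between consecutive values (wrapping around): 314.1°, 0.7°, 0.3°, 6.3°, 4.3°, 7.5°, 0.6°, 26.2°.
Largest gap = 314.1° ⇒ minimal covering band is its complement: 360° − 314.1° = 45.9°.
Band runs from +159.6° eastward to -154.5°, crossing the antimeridian.

45.9°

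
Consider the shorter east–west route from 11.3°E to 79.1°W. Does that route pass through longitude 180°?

No

Signed shortest Δλ = ((-79.1 − 11.3 + 180) mod 360) − 180 = -90.4°.
Going west by 90.4° from +11.3° reaches -79.1° without touching 180°.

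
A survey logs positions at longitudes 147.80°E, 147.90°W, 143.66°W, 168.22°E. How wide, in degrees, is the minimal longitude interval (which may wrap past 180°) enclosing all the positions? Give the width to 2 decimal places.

68.54°

Sort the longitudes: -147.90°, -143.66°, +147.80°, +168.22°.
Eastward gaps between consecutive values (wrapping around): 4.24°, 291.46°, 20.42°, 43.88°.
Largest gap = 291.46° ⇒ minimal covering band is its complement: 360° − 291.46° = 68.54°.
Band runs from +147.80° eastward to -143.66°, crossing the antimeridian.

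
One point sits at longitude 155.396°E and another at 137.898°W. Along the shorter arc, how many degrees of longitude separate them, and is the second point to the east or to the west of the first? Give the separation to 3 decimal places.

66.706° east

Raw difference: -137.898 − 155.396 = -293.294°.
Normalise into (−180°, 180°]: -293.294° + 360° = 66.706°.
Positive ⇒ the second point lies to the east; separation 66.706°.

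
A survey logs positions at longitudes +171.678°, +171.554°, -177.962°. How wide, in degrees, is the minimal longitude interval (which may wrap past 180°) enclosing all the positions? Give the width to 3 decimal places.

10.484°

Sort the longitudes: -177.962°, +171.554°, +171.678°.
Eastward gaps between consecutive values (wrapping around): 349.516°, 0.124°, 10.360°.
Largest gap = 349.516° ⇒ minimal covering band is its complement: 360° − 349.516° = 10.484°.
Band runs from +171.554° eastward to -177.962°, crossing the antimeridian.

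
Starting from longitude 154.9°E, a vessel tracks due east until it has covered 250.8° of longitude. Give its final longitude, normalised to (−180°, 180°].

45.7°E

Start at +154.9°; shift +250.8° → +405.7°.
+405.7° lies outside (−180°, 180°]; subtract 360° → +45.7°.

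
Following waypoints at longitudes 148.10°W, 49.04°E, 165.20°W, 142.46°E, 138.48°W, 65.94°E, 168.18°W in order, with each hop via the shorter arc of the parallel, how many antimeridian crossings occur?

6

Leg 1: -148.10° → +49.04°, shortest Δλ = -162.86° (west) — crosses 180°.
Leg 2: +49.04° → -165.20°, shortest Δλ = 145.76° (east) — crosses 180°.
Leg 3: -165.20° → +142.46°, shortest Δλ = -52.34° (west) — crosses 180°.
Leg 4: +142.46° → -138.48°, shortest Δλ = 79.06° (east) — crosses 180°.
Leg 5: -138.48° → +65.94°, shortest Δλ = -155.58° (west) — crosses 180°.
Leg 6: +65.94° → -168.18°, shortest Δλ = 125.88° (east) — crosses 180°.
Total crossings: 6.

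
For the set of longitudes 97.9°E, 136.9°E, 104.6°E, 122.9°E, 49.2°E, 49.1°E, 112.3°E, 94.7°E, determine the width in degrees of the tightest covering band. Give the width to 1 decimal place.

87.8°

Sort the longitudes: +49.1°, +49.2°, +94.7°, +97.9°, +104.6°, +112.3°, +122.9°, +136.9°.
Eastward gaps between consecutive values (wrapping around): 0.1°, 45.5°, 3.2°, 6.7°, 7.7°, 10.6°, 14.0°, 272.2°.
Largest gap = 272.2° ⇒ minimal covering band is its complement: 360° − 272.2° = 87.8°.
Band runs from +49.1° eastward to +136.9°.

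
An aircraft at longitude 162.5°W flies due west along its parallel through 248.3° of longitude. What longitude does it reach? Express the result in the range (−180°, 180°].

50.8°W

Start at -162.5°; shift −248.3° → -410.8°.
-410.8° lies outside (−180°, 180°]; add 360° → -50.8°.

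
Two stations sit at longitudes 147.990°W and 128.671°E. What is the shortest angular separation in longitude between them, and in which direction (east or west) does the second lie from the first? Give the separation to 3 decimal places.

Raw difference: 128.671 − -147.990 = 276.661°.
Normalise into (−180°, 180°]: 276.661° − 360° = -83.339°.
Negative ⇒ the second point lies to the west; separation 83.339°.

83.339° west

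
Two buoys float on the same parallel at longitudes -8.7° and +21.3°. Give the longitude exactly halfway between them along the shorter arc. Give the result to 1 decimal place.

+6.3°

Signed shortest Δλ from -8.7° to +21.3° is +30.0°.
Midpoint longitude = -8.7° + (+30.0°)/2 = -8.7° + 15.0° = +6.3°.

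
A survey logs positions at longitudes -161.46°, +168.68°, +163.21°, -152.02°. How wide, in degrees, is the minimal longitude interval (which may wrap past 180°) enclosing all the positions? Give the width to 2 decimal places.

Sort the longitudes: -161.46°, -152.02°, +163.21°, +168.68°.
Eastward gaps between consecutive values (wrapping around): 9.44°, 315.23°, 5.47°, 29.86°.
Largest gap = 315.23° ⇒ minimal covering band is its complement: 360° − 315.23° = 44.77°.
Band runs from +163.21° eastward to -152.02°, crossing the antimeridian.

44.77°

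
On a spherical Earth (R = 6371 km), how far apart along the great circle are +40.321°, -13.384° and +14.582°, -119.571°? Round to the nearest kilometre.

10280 km

Δλ = -119.571 − -13.384 = -106.187°.
Δφ = 14.582 − 40.321 = -25.739°.
a = sin²(Δφ/2) + cos φ₁ · cos φ₂ · sin²(Δλ/2) = 0.521395.
c = 2·atan2(√a, √(1−a)) = 1.61360 rad → d = 6371·c ≈ 10280.24 km.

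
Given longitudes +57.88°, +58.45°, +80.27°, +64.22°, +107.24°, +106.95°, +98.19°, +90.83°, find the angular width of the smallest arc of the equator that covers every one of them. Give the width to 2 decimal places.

Sort the longitudes: +57.88°, +58.45°, +64.22°, +80.27°, +90.83°, +98.19°, +106.95°, +107.24°.
Eastward gaps between consecutive values (wrapping around): 0.57°, 5.77°, 16.05°, 10.56°, 7.36°, 8.76°, 0.29°, 310.64°.
Largest gap = 310.64° ⇒ minimal covering band is its complement: 360° − 310.64° = 49.36°.
Band runs from +57.88° eastward to +107.24°.

49.36°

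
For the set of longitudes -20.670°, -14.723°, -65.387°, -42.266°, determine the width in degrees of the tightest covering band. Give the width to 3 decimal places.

50.664°

Sort the longitudes: -65.387°, -42.266°, -20.670°, -14.723°.
Eastward gaps between consecutive values (wrapping around): 23.121°, 21.596°, 5.947°, 309.336°.
Largest gap = 309.336° ⇒ minimal covering band is its complement: 360° − 309.336° = 50.664°.
Band runs from -65.387° eastward to -14.723°.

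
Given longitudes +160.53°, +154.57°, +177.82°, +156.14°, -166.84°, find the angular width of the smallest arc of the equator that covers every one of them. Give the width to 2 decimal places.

Sort the longitudes: -166.84°, +154.57°, +156.14°, +160.53°, +177.82°.
Eastward gaps between consecutive values (wrapping around): 321.41°, 1.57°, 4.39°, 17.29°, 15.34°.
Largest gap = 321.41° ⇒ minimal covering band is its complement: 360° − 321.41° = 38.59°.
Band runs from +154.57° eastward to -166.84°, crossing the antimeridian.

38.59°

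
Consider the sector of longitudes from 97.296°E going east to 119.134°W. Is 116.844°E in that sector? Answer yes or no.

Band width going east from +97.296° to -119.134°: ((-119.134 − 97.296) mod 360) = 143.570°.
Offset of +116.844° east of the west edge: ((116.844 − 97.296) mod 360) = 19.548°.
19.548° ≤ 143.570° ⇒ inside.

Yes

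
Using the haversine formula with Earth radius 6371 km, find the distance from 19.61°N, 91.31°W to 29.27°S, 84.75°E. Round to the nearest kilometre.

Δλ = 84.75 − -91.31 = 176.06°.
Δφ = -29.27 − 19.61 = -48.88°.
a = sin²(Δφ/2) + cos φ₁ · cos φ₂ · sin²(Δλ/2) = 0.991939.
c = 2·atan2(√a, √(1−a)) = 2.96179 rad → d = 6371·c ≈ 18869.55 km.

18870 km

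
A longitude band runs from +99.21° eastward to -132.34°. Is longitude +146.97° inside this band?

Yes

Band width going east from +99.21° to -132.34°: ((-132.34 − 99.21) mod 360) = 128.45°.
Offset of +146.97° east of the west edge: ((146.97 − 99.21) mod 360) = 47.76°.
47.76° ≤ 128.45° ⇒ inside.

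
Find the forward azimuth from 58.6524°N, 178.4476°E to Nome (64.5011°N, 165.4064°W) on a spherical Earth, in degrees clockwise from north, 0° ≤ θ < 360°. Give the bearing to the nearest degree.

Δλ = -165.4064 − 178.4476 = -343.8540°; wrapped into (−180°, 180°]: 16.1460°.
θ = atan2( sin Δλ · cos φ₂ , cos φ₁ · sin φ₂ − sin φ₁ · cos φ₂ · cos Δλ )
  = atan2(0.11971, 0.11640) = 45.803° → normalised to [0°, 360°): 45.803°.

46°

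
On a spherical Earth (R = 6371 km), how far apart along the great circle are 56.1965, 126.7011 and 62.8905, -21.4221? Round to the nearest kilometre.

Δλ = -21.4221 − 126.7011 = -148.1232°.
Δφ = 62.8905 − 56.1965 = 6.6940°.
a = sin²(Δφ/2) + cos φ₁ · cos φ₂ · sin²(Δλ/2) = 0.237814.
c = 2·atan2(√a, √(1−a)) = 1.01882 rad → d = 6371·c ≈ 6490.90 km.

6491 km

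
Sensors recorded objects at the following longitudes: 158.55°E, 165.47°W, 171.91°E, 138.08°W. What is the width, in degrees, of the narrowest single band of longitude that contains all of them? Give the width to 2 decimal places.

Sort the longitudes: -165.47°, -138.08°, +158.55°, +171.91°.
Eastward gaps between consecutive values (wrapping around): 27.39°, 296.63°, 13.36°, 22.62°.
Largest gap = 296.63° ⇒ minimal covering band is its complement: 360° − 296.63° = 63.37°.
Band runs from +158.55° eastward to -138.08°, crossing the antimeridian.

63.37°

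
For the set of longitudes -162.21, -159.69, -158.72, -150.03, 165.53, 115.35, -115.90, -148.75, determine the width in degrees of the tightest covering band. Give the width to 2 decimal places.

Sort the longitudes: -162.21°, -159.69°, -158.72°, -150.03°, -148.75°, -115.90°, +115.35°, +165.53°.
Eastward gaps between consecutive values (wrapping around): 2.52°, 0.97°, 8.69°, 1.28°, 32.85°, 231.25°, 50.18°, 32.26°.
Largest gap = 231.25° ⇒ minimal covering band is its complement: 360° − 231.25° = 128.75°.
Band runs from +115.35° eastward to -115.90°, crossing the antimeridian.

128.75°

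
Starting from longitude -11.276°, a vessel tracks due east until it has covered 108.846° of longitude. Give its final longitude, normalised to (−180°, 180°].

Start at -11.276°; shift +108.846° → +97.570°.
+97.570° already lies in (−180°, 180°].

+97.570°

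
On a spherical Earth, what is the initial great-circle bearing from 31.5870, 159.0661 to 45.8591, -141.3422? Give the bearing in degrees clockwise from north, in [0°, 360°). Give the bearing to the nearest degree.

55°

Δλ = -141.3422 − 159.0661 = -300.4083°; wrapped into (−180°, 180°]: 59.5917°.
θ = atan2( sin Δλ · cos φ₂ , cos φ₁ · sin φ₂ − sin φ₁ · cos φ₂ · cos Δλ )
  = atan2(0.60063, 0.42667) = 54.611° → normalised to [0°, 360°): 54.611°.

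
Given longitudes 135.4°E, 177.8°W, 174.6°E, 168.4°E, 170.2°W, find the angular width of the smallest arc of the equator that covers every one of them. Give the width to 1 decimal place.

54.4°

Sort the longitudes: -177.8°, -170.2°, +135.4°, +168.4°, +174.6°.
Eastward gaps between consecutive values (wrapping around): 7.6°, 305.6°, 33.0°, 6.2°, 7.6°.
Largest gap = 305.6° ⇒ minimal covering band is its complement: 360° − 305.6° = 54.4°.
Band runs from +135.4° eastward to -170.2°, crossing the antimeridian.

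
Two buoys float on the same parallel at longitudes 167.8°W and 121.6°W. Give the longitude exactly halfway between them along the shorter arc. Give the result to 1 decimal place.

144.7°W

Signed shortest Δλ from -167.8° to -121.6° is +46.2°.
Midpoint longitude = -167.8° + (+46.2°)/2 = -167.8° + 23.1° = -144.7°.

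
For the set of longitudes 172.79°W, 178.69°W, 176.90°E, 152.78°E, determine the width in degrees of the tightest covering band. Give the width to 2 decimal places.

Sort the longitudes: -178.69°, -172.79°, +152.78°, +176.90°.
Eastward gaps between consecutive values (wrapping around): 5.90°, 325.57°, 24.12°, 4.41°.
Largest gap = 325.57° ⇒ minimal covering band is its complement: 360° − 325.57° = 34.43°.
Band runs from +152.78° eastward to -172.79°, crossing the antimeridian.

34.43°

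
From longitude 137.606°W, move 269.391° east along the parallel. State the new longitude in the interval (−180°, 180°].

Start at -137.606°; shift +269.391° → +131.785°.
+131.785° already lies in (−180°, 180°].

131.785°E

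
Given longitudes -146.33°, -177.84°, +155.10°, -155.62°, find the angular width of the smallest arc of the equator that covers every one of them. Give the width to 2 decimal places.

Sort the longitudes: -177.84°, -155.62°, -146.33°, +155.10°.
Eastward gaps between consecutive values (wrapping around): 22.22°, 9.29°, 301.43°, 27.06°.
Largest gap = 301.43° ⇒ minimal covering band is its complement: 360° − 301.43° = 58.57°.
Band runs from +155.10° eastward to -146.33°, crossing the antimeridian.

58.57°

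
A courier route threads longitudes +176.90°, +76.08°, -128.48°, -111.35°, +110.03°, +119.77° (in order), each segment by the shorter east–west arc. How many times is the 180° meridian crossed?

2

Leg 1: +176.90° → +76.08°, shortest Δλ = -100.82° (west) — does not cross 180°.
Leg 2: +76.08° → -128.48°, shortest Δλ = 155.44° (east) — crosses 180°.
Leg 3: -128.48° → -111.35°, shortest Δλ = 17.13° (east) — does not cross 180°.
Leg 4: -111.35° → +110.03°, shortest Δλ = -138.62° (west) — crosses 180°.
Leg 5: +110.03° → +119.77°, shortest Δλ = 9.74° (east) — does not cross 180°.
Total crossings: 2.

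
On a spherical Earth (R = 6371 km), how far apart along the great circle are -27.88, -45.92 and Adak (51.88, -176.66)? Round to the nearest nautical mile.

Δλ = -176.66 − -45.92 = -130.74°.
Δφ = 51.88 − -27.88 = 79.76°.
a = sin²(Δφ/2) + cos φ₁ · cos φ₂ · sin²(Δλ/2) = 0.861999.
c = 2·atan2(√a, √(1−a)) = 2.38038 rad → d = 6371·c ≈ 15165.39 km ≈ 8188.65 nmi.

8189 nmi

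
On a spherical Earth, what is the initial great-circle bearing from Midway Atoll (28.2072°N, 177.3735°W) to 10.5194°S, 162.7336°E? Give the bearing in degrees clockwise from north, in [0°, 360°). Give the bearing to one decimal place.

209.2°

Δλ = 162.7336 − -177.3735 = 340.1071°; wrapped into (−180°, 180°]: -19.8929°.
θ = atan2( sin Δλ · cos φ₂ , cos φ₁ · sin φ₂ − sin φ₁ · cos φ₂ · cos Δλ )
  = atan2(-0.33454, -0.59788) = -150.771° → normalised to [0°, 360°): 209.229°.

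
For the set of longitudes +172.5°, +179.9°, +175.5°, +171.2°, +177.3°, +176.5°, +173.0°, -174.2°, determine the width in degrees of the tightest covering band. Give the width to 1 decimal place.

14.6°

Sort the longitudes: -174.2°, +171.2°, +172.5°, +173.0°, +175.5°, +176.5°, +177.3°, +179.9°.
Eastward gaps between consecutive values (wrapping around): 345.4°, 1.3°, 0.5°, 2.5°, 1.0°, 0.8°, 2.6°, 5.9°.
Largest gap = 345.4° ⇒ minimal covering band is its complement: 360° − 345.4° = 14.6°.
Band runs from +171.2° eastward to -174.2°, crossing the antimeridian.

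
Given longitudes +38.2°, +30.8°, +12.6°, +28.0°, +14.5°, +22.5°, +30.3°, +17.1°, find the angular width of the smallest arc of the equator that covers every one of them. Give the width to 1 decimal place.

Sort the longitudes: +12.6°, +14.5°, +17.1°, +22.5°, +28.0°, +30.3°, +30.8°, +38.2°.
Eastward gaps between consecutive values (wrapping around): 1.9°, 2.6°, 5.4°, 5.5°, 2.3°, 0.5°, 7.4°, 334.4°.
Largest gap = 334.4° ⇒ minimal covering band is its complement: 360° − 334.4° = 25.6°.
Band runs from +12.6° eastward to +38.2°.

25.6°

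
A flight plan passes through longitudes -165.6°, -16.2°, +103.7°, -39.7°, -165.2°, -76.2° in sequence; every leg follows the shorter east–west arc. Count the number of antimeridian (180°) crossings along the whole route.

Leg 1: -165.6° → -16.2°, shortest Δλ = 149.4° (east) — does not cross 180°.
Leg 2: -16.2° → +103.7°, shortest Δλ = 119.9° (east) — does not cross 180°.
Leg 3: +103.7° → -39.7°, shortest Δλ = -143.4° (west) — does not cross 180°.
Leg 4: -39.7° → -165.2°, shortest Δλ = -125.5° (west) — does not cross 180°.
Leg 5: -165.2° → -76.2°, shortest Δλ = 89.0° (east) — does not cross 180°.
Total crossings: 0.

0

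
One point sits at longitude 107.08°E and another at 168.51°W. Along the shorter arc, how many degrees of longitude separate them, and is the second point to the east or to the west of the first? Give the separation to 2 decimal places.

Raw difference: -168.51 − 107.08 = -275.59°.
Normalise into (−180°, 180°]: -275.59° + 360° = 84.41°.
Positive ⇒ the second point lies to the east; separation 84.41°.

84.41° east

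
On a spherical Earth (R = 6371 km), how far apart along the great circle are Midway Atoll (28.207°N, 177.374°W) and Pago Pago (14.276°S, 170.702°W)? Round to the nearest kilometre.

Δλ = -170.702 − -177.374 = 6.672°.
Δφ = -14.276 − 28.207 = -42.483°.
a = sin²(Δφ/2) + cos φ₁ · cos φ₂ · sin²(Δλ/2) = 0.134153.
c = 2·atan2(√a, √(1−a)) = 0.74999 rad → d = 6371·c ≈ 4778.20 km.

4778 km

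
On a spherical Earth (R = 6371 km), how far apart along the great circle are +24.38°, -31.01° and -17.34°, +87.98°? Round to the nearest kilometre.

Δλ = 87.98 − -31.01 = 118.99°.
Δφ = -17.34 − 24.38 = -41.72°.
a = sin²(Δφ/2) + cos φ₁ · cos φ₂ · sin²(Δλ/2) = 0.772202.
c = 2·atan2(√a, √(1−a)) = 2.14648 rad → d = 6371·c ≈ 13675.19 km.

13675 km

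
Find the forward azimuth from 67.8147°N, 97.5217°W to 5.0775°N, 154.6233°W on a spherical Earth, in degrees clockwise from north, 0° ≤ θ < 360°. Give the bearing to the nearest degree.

241°

Δλ = -154.6233 − -97.5217 = -57.1016°.
θ = atan2( sin Δλ · cos φ₂ , cos φ₁ · sin φ₂ − sin φ₁ · cos φ₂ · cos Δλ )
  = atan2(-0.83634, -0.46755) = -119.207° → normalised to [0°, 360°): 240.793°.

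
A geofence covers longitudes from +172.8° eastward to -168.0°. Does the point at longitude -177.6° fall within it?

Band width going east from +172.8° to -168.0°: ((-168.0 − 172.8) mod 360) = 19.2°.
Offset of -177.6° east of the west edge: ((-177.6 − 172.8) mod 360) = 9.6°.
9.6° ≤ 19.2° ⇒ inside.

Yes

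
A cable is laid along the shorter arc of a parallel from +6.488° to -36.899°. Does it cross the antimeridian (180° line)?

Signed shortest Δλ = ((-36.899 − 6.488 + 180) mod 360) − 180 = -43.387°.
Going west by 43.387° from +6.488° reaches -36.899° without touching 180°.

No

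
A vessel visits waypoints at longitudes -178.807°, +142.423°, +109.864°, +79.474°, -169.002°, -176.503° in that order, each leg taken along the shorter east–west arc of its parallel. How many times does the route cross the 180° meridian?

2

Leg 1: -178.807° → +142.423°, shortest Δλ = -38.77° (west) — crosses 180°.
Leg 2: +142.423° → +109.864°, shortest Δλ = -32.559° (west) — does not cross 180°.
Leg 3: +109.864° → +79.474°, shortest Δλ = -30.39° (west) — does not cross 180°.
Leg 4: +79.474° → -169.002°, shortest Δλ = 111.524° (east) — crosses 180°.
Leg 5: -169.002° → -176.503°, shortest Δλ = -7.501° (west) — does not cross 180°.
Total crossings: 2.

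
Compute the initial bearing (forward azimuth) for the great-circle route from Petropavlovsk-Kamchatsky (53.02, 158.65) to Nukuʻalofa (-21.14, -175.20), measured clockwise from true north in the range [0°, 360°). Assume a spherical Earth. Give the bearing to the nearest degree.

155°

Δλ = -175.20 − 158.65 = -333.85°; wrapped into (−180°, 180°]: 26.15°.
θ = atan2( sin Δλ · cos φ₂ , cos φ₁ · sin φ₂ − sin φ₁ · cos φ₂ · cos Δλ )
  = atan2(0.41106, -0.88576) = 155.105° → normalised to [0°, 360°): 155.105°.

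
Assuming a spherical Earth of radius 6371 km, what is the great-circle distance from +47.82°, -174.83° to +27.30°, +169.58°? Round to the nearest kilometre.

Δλ = 169.58 − -174.83 = 344.41°; wrapped into (−180°, 180°]: -15.59°.
Δφ = 27.30 − 47.82 = -20.52°.
a = sin²(Δφ/2) + cos φ₁ · cos φ₂ · sin²(Δλ/2) = 0.042701.
c = 2·atan2(√a, √(1−a)) = 0.41628 rad → d = 6371·c ≈ 2652.14 km.

2652 km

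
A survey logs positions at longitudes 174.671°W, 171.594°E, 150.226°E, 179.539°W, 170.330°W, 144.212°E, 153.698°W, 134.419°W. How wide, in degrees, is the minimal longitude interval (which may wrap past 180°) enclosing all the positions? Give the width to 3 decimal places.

81.369°

Sort the longitudes: -179.539°, -174.671°, -170.330°, -153.698°, -134.419°, +144.212°, +150.226°, +171.594°.
Eastward gaps between consecutive values (wrapping around): 4.868°, 4.341°, 16.632°, 19.279°, 278.631°, 6.014°, 21.368°, 8.867°.
Largest gap = 278.631° ⇒ minimal covering band is its complement: 360° − 278.631° = 81.369°.
Band runs from +144.212° eastward to -134.419°, crossing the antimeridian.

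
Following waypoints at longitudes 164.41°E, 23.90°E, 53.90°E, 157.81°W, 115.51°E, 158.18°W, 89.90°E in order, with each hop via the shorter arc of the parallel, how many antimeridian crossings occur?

Leg 1: +164.41° → +23.90°, shortest Δλ = -140.51° (west) — does not cross 180°.
Leg 2: +23.90° → +53.90°, shortest Δλ = 30.0° (east) — does not cross 180°.
Leg 3: +53.90° → -157.81°, shortest Δλ = 148.29° (east) — crosses 180°.
Leg 4: -157.81° → +115.51°, shortest Δλ = -86.68° (west) — crosses 180°.
Leg 5: +115.51° → -158.18°, shortest Δλ = 86.31° (east) — crosses 180°.
Leg 6: -158.18° → +89.90°, shortest Δλ = -111.92° (west) — crosses 180°.
Total crossings: 4.

4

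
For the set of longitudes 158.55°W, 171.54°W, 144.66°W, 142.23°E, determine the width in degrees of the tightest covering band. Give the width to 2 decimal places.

73.11°

Sort the longitudes: -171.54°, -158.55°, -144.66°, +142.23°.
Eastward gaps between consecutive values (wrapping around): 12.99°, 13.89°, 286.89°, 46.23°.
Largest gap = 286.89° ⇒ minimal covering band is its complement: 360° − 286.89° = 73.11°.
Band runs from +142.23° eastward to -144.66°, crossing the antimeridian.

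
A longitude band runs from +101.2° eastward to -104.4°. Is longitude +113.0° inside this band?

Band width going east from +101.2° to -104.4°: ((-104.4 − 101.2) mod 360) = 154.4°.
Offset of +113.0° east of the west edge: ((113.0 − 101.2) mod 360) = 11.8°.
11.8° ≤ 154.4° ⇒ inside.

Yes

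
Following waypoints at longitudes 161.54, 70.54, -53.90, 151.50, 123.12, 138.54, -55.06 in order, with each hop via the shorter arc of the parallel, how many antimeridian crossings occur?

2

Leg 1: +161.54° → +70.54°, shortest Δλ = -91.0° (west) — does not cross 180°.
Leg 2: +70.54° → -53.90°, shortest Δλ = -124.44° (west) — does not cross 180°.
Leg 3: -53.90° → +151.50°, shortest Δλ = -154.6° (west) — crosses 180°.
Leg 4: +151.50° → +123.12°, shortest Δλ = -28.38° (west) — does not cross 180°.
Leg 5: +123.12° → +138.54°, shortest Δλ = 15.42° (east) — does not cross 180°.
Leg 6: +138.54° → -55.06°, shortest Δλ = 166.4° (east) — crosses 180°.
Total crossings: 2.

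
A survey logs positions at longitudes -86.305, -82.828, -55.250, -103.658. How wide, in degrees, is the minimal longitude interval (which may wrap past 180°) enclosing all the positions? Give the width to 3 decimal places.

Sort the longitudes: -103.658°, -86.305°, -82.828°, -55.250°.
Eastward gaps between consecutive values (wrapping around): 17.353°, 3.477°, 27.578°, 311.592°.
Largest gap = 311.592° ⇒ minimal covering band is its complement: 360° − 311.592° = 48.408°.
Band runs from -103.658° eastward to -55.250°.

48.408°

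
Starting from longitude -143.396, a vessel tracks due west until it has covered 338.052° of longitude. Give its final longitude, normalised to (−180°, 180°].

Start at -143.396°; shift −338.052° → -481.448°.
-481.448° lies outside (−180°, 180°]; add 360° → -121.448°.

-121.448°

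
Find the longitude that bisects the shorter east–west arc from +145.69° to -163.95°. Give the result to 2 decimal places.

Signed shortest Δλ from +145.69° to -163.95° is +50.36°.
Midpoint longitude = +145.69° + (+50.36°)/2 = +145.69° + 25.18° = +170.87°.
(The naïve average (+145.69 + -163.95)/2 = -9.13° is on the wrong side of the globe.)

+170.87°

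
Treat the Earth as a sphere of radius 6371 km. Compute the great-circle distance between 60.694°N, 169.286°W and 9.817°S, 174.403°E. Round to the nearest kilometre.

7971 km

Δλ = 174.403 − -169.286 = 343.689°; wrapped into (−180°, 180°]: -16.311°.
Δφ = -9.817 − 60.694 = -70.511°.
a = sin²(Δφ/2) + cos φ₁ · cos φ₂ · sin²(Δλ/2) = 0.342893.
c = 2·atan2(√a, √(1−a)) = 1.25117 rad → d = 6371·c ≈ 7971.19 km.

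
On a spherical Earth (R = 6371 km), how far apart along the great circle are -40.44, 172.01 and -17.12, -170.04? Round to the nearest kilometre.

Δλ = -170.04 − 172.01 = -342.05°; wrapped into (−180°, 180°]: 17.95°.
Δφ = -17.12 − -40.44 = 23.32°.
a = sin²(Δφ/2) + cos φ₁ · cos φ₂ · sin²(Δλ/2) = 0.058548.
c = 2·atan2(√a, √(1−a)) = 0.48878 rad → d = 6371·c ≈ 3114.04 km.

3114 km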